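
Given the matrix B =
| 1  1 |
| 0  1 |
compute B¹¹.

B = I + N where N = [[0, 1], [0, 0]] is strictly upper-triangular, so N² = 0.
(I + N)¹¹ = I + 11·N = [[1, 11], [0, 1]].

[[1, 11], [0, 1]]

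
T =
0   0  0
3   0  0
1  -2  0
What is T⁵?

[[0, 0, 0], [0, 0, 0], [0, 0, 0]]

T is strictly triangular, hence nilpotent: T³ = 0, so T⁵ = 0.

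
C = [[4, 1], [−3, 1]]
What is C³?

[[37, 18], [−54, −17]]

C² = [[13, 5], [−15, −2]]
C³ = [[37, 18], [−54, −17]]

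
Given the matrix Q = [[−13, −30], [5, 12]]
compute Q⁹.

tr Q = −1 and det Q = −6, so the characteristic polynomial is λ² − (−1)λ + (−6) with roots −3 and 2.
Eigenvectors give P = [[3, −2], [−1, 1]] with P⁻¹ = [[1, 2], [1, 3]], and Q = P·diag(−3, 2)·P⁻¹.
Then Q⁹ = P·diag(−19683, 512)·P⁻¹ = [[−59049, −1024], [19683, 512]] · [[1, 2], [1, 3]] = [[−60073, −121170], [20195, 40902]].

[[−60073, −121170], [20195, 40902]]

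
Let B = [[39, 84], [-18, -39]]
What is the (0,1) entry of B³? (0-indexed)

756

tr B = 0 and det B = -9, so the characteristic polynomial is λ² − (0)λ + (-9) with roots -3 and 3.
Eigenvectors give P = [[-2, 7], [1, -3]] with P⁻¹ = [[3, 7], [1, 2]], and B = P·diag(-3, 3)·P⁻¹.
Then B³ = P·diag(-27, 27)·P⁻¹ = [[54, 189], [-27, -81]] · [[3, 7], [1, 2]] = [[351, 756], [-162, -351]].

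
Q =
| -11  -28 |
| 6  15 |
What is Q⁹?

[[-118091, -275548], [59046, 137775]]

tr Q = 4 and det Q = 3, so the characteristic polynomial is λ² − (4)λ + (3) with roots 1 and 3.
Eigenvectors give P = [[7, -2], [-3, 1]] with P⁻¹ = [[1, 2], [3, 7]], and Q = P·diag(1, 3)·P⁻¹.
Then Q⁹ = P·diag(1, 19683)·P⁻¹ = [[7, -39366], [-3, 19683]] · [[1, 2], [3, 7]] = [[-118091, -275548], [59046, 137775]].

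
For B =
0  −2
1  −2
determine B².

[[−2, 4], [−2, 2]]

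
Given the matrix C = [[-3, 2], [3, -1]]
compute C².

[[15, -8], [-12, 7]]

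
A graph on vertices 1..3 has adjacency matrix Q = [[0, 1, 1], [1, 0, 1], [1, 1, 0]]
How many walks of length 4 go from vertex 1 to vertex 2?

5

The number of length-4 walks from vertex 1 to vertex 2 is entry (1,2) of Q⁴, where Q is the adjacency matrix.
Q² = [[2, 1, 1], [1, 2, 1], [1, 1, 2]]
Q³ = [[2, 3, 3], [3, 2, 3], [3, 3, 2]]
Q⁴ = [[6, 5, 5], [5, 6, 5], [5, 5, 6]]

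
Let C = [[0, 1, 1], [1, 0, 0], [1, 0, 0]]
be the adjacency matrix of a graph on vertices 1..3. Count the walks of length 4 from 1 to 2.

The number of length-4 walks from vertex 1 to vertex 2 is entry (1,2) of C^4, where C is the adjacency matrix.
C^2 = [[2, 0, 0], [0, 1, 1], [0, 1, 1]]
C^3 = [[0, 2, 2], [2, 0, 0], [2, 0, 0]]
C^4 = [[4, 0, 0], [0, 2, 2], [0, 2, 2]]

0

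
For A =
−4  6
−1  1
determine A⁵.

tr A = −3 and det A = 2, so the characteristic polynomial is λ² − (−3)λ + (2) with roots −2 and −1.
Eigenvectors give P = [[3, −2], [1, −1]] with P⁻¹ = [[1, −2], [1, −3]], and A = P·diag(−2, −1)·P⁻¹.
Then A⁵ = P·diag(−32, −1)·P⁻¹ = [[−96, 2], [−32, 1]] · [[1, −2], [1, −3]] = [[−94, 186], [−31, 61]].

[[−94, 186], [−31, 61]]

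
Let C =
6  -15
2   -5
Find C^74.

C² = C (a projection; rank 1, trace 1), so C^74 = C.

[[6, -15], [2, -5]]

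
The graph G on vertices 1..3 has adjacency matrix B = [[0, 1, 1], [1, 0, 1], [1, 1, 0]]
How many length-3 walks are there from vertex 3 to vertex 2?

The number of length-3 walks from vertex 3 to vertex 2 is entry (3,2) of B³, where B is the adjacency matrix.
B² = [[2, 1, 1], [1, 2, 1], [1, 1, 2]]
B³ = [[2, 3, 3], [3, 2, 3], [3, 3, 2]]

3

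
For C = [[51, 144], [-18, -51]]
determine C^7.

[[37179, 104976], [-13122, -37179]]

tr C = 0 and det C = -9, so the characteristic polynomial is λ² − (0)λ + (-9) with roots 3 and -3.
Eigenvectors give P = [[-3, 8], [1, -3]] with P⁻¹ = [[-3, -8], [-1, -3]], and C = P·diag(3, -3)·P⁻¹.
Then C^7 = P·diag(2187, -2187)·P⁻¹ = [[-6561, -17496], [2187, 6561]] · [[-3, -8], [-1, -3]] = [[37179, 104976], [-13122, -37179]].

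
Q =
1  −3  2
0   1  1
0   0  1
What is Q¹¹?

[[1, −33, −143], [0, 1, 11], [0, 0, 1]]

Q = I + N where N = [[0, −3, 2], [0, 0, 1], [0, 0, 0]] is strictly upper-triangular, so N³ = 0.
(I + N)¹¹ = I + 11·N + 55·N² = [[1, −33, −143], [0, 1, 11], [0, 0, 1]].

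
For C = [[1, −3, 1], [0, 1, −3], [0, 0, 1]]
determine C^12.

C = I + N where N = [[0, −3, 1], [0, 0, −3], [0, 0, 0]] is strictly upper-triangular, so N^3 = 0.
(I + N)^12 = I + 12·N + 66·N^2 = [[1, −36, 606], [0, 1, −36], [0, 0, 1]].

[[1, −36, 606], [0, 1, −36], [0, 0, 1]]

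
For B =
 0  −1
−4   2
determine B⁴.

B² = [[4, −2], [−8, 8]]
B³ = [[8, −8], [−32, 24]]
B⁴ = [[32, −24], [−96, 80]]

[[32, −24], [−96, 80]]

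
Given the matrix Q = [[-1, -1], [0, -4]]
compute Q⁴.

[[1, 85], [0, 256]]

Q² = [[1, 5], [0, 16]]
Q³ = [[-1, -21], [0, -64]]
Q⁴ = [[1, 85], [0, 256]]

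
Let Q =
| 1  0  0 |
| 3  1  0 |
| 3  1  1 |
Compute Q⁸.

Q = I + N where N = [[0, 0, 0], [3, 0, 0], [3, 1, 0]] is strictly lower-triangular, so N³ = 0.
(I + N)⁸ = I + 8·N + 28·N² = [[1, 0, 0], [24, 1, 0], [108, 8, 1]].

[[1, 0, 0], [24, 1, 0], [108, 8, 1]]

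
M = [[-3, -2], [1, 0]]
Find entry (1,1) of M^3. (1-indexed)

-15

tr M = -3 and det M = 2, so the characteristic polynomial is λ² − (-3)λ + (2) with roots -2 and -1.
Eigenvectors give P = [[2, -1], [-1, 1]] with P⁻¹ = [[1, 1], [1, 2]], and M = P·diag(-2, -1)·P⁻¹.
Then M^3 = P·diag(-8, -1)·P⁻¹ = [[-16, 1], [8, -1]] · [[1, 1], [1, 2]] = [[-15, -14], [7, 6]].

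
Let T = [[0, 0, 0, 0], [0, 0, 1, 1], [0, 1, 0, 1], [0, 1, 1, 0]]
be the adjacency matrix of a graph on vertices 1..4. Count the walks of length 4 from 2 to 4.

5

The number of length-4 walks from vertex 2 to vertex 4 is entry (2,4) of T⁴, where T is the adjacency matrix.
T² = [[0, 0, 0, 0], [0, 2, 1, 1], [0, 1, 2, 1], [0, 1, 1, 2]]
T³ = [[0, 0, 0, 0], [0, 2, 3, 3], [0, 3, 2, 3], [0, 3, 3, 2]]
T⁴ = [[0, 0, 0, 0], [0, 6, 5, 5], [0, 5, 6, 5], [0, 5, 5, 6]]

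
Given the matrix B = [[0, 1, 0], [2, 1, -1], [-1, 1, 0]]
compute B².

[[2, 1, -1], [3, 2, -1], [2, 0, -1]]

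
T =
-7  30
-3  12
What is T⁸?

tr T = 5 and det T = 6, so the characteristic polynomial is λ² − (5)λ + (6) with roots 3 and 2.
Eigenvectors give P = [[3, 10], [1, 3]] with P⁻¹ = [[-3, 10], [1, -3]], and T = P·diag(3, 2)·P⁻¹.
Then T⁸ = P·diag(6561, 256)·P⁻¹ = [[19683, 2560], [6561, 768]] · [[-3, 10], [1, -3]] = [[-56489, 189150], [-18915, 63306]].

[[-56489, 189150], [-18915, 63306]]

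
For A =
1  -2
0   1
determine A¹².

[[1, -24], [0, 1]]

A = I + N where N = [[0, -2], [0, 0]] is strictly upper-triangular, so N² = 0.
(I + N)¹² = I + 12·N = [[1, -24], [0, 1]].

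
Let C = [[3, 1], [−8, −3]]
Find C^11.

[[3, 1], [−8, −3]]

C² = I (check: tr C = 0 and det C = −1), so C^11 = C since 11 is odd.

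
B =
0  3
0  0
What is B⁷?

[[0, 0], [0, 0]]

B is strictly triangular, hence nilpotent: B² = 0, so B⁷ = 0.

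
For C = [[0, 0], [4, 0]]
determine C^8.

[[0, 0], [0, 0]]

C is strictly triangular, hence nilpotent: C^2 = 0, so C^8 = 0.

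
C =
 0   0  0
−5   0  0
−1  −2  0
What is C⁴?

C is strictly triangular, hence nilpotent: C³ = 0, so C⁴ = 0.

[[0, 0, 0], [0, 0, 0], [0, 0, 0]]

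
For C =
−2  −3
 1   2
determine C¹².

[[1, 0], [0, 1]]

C² = I (check: tr C = 0 and det C = −1), so C¹² = I since 12 is even.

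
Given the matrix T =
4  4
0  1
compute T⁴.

[[256, 340], [0, 1]]

T² = [[16, 20], [0, 1]]
T³ = [[64, 84], [0, 1]]
T⁴ = [[256, 340], [0, 1]]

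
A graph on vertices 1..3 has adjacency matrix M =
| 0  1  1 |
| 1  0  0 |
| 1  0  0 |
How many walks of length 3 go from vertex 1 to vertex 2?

The number of length-3 walks from vertex 1 to vertex 2 is entry (1,2) of M³, where M is the adjacency matrix.
M² = [[2, 0, 0], [0, 1, 1], [0, 1, 1]]
M³ = [[0, 2, 2], [2, 0, 0], [2, 0, 0]]

2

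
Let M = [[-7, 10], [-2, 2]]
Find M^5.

[[-1087, 2110], [-422, 812]]

tr M = -5 and det M = 6, so the characteristic polynomial is λ² − (-5)λ + (6) with roots -2 and -3.
Eigenvectors give P = [[2, 5], [1, 2]] with P⁻¹ = [[-2, 5], [1, -2]], and M = P·diag(-2, -3)·P⁻¹.
Then M^5 = P·diag(-32, -243)·P⁻¹ = [[-64, -1215], [-32, -486]] · [[-2, 5], [1, -2]] = [[-1087, 2110], [-422, 812]].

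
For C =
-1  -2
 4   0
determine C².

[[-7, 2], [-4, -8]]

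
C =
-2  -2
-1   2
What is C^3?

C^2 = [[6, 0], [0, 6]]
C^3 = [[-12, -12], [-6, 12]]

[[-12, -12], [-6, 12]]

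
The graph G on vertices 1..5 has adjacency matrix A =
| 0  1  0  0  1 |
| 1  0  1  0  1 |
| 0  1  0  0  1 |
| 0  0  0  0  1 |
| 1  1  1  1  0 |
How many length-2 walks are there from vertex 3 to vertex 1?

2

The number of length-2 walks from vertex 3 to vertex 1 is entry (3,1) of A², where A is the adjacency matrix.
A² = [[2, 1, 2, 1, 1], [1, 3, 1, 1, 2], [2, 1, 2, 1, 1], [1, 1, 1, 1, 0], [1, 2, 1, 0, 4]]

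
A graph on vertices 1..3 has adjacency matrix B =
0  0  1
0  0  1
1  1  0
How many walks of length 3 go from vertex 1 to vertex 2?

0

The number of length-3 walks from vertex 1 to vertex 2 is entry (1,2) of B^3, where B is the adjacency matrix.
B^2 = [[1, 1, 0], [1, 1, 0], [0, 0, 2]]
B^3 = [[0, 0, 2], [0, 0, 2], [2, 2, 0]]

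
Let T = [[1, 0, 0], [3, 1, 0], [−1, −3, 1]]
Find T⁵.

T = I + N where N = [[0, 0, 0], [3, 0, 0], [−1, −3, 0]] is strictly lower-triangular, so N³ = 0.
(I + N)⁵ = I + 5·N + 10·N² = [[1, 0, 0], [15, 1, 0], [−95, −15, 1]].

[[1, 0, 0], [15, 1, 0], [−95, −15, 1]]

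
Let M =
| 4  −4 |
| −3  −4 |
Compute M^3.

M^2 = [[28, 0], [0, 28]]
M^3 = [[112, −112], [−84, −112]]

[[112, −112], [−84, −112]]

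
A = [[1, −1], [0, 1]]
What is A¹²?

A = I + N where N = [[0, −1], [0, 0]] is strictly upper-triangular, so N² = 0.
(I + N)¹² = I + 12·N = [[1, −12], [0, 1]].

[[1, −12], [0, 1]]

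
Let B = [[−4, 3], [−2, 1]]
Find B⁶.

[[190, −189], [126, −125]]

tr B = −3 and det B = 2, so the characteristic polynomial is λ² − (−3)λ + (2) with roots −1 and −2.
Eigenvectors give P = [[1, 3], [1, 2]] with P⁻¹ = [[−2, 3], [1, −1]], and B = P·diag(−1, −2)·P⁻¹.
Then B⁶ = P·diag(1, 64)·P⁻¹ = [[1, 192], [1, 128]] · [[−2, 3], [1, −1]] = [[190, −189], [126, −125]].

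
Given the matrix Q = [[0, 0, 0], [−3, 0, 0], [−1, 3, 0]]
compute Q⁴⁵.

Q is strictly triangular, hence nilpotent: Q³ = 0, so Q⁴⁵ = 0.

[[0, 0, 0], [0, 0, 0], [0, 0, 0]]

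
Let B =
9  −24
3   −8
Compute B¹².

[[9, −24], [3, −8]]

B² = B (a projection; rank 1, trace 1), so B¹² = B.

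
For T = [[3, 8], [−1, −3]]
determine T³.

T² = I (check: tr T = 0 and det T = −1), so T³ = T since 3 is odd.

[[3, 8], [−1, −3]]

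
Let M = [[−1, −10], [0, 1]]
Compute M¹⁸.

M² = I (check: tr M = 0 and det M = −1), so M¹⁸ = I since 18 is even.

[[1, 0], [0, 1]]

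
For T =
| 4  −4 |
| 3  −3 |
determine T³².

[[4, −4], [3, −3]]

T² = T (a projection; rank 1, trace 1), so T³² = T.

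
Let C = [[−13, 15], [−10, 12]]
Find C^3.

[[−97, 105], [−70, 78]]

tr C = −1 and det C = −6, so the characteristic polynomial is λ² − (−1)λ + (−6) with roots 2 and −3.
Eigenvectors give P = [[1, 3], [1, 2]] with P⁻¹ = [[−2, 3], [1, −1]], and C = P·diag(2, −3)·P⁻¹.
Then C^3 = P·diag(8, −27)·P⁻¹ = [[8, −81], [8, −54]] · [[−2, 3], [1, −1]] = [[−97, 105], [−70, 78]].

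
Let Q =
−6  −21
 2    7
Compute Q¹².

Q² = Q (a projection; rank 1, trace 1), so Q¹² = Q.

[[−6, −21], [2, 7]]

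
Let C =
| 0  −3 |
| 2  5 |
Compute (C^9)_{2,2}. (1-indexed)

tr C = 5 and det C = 6, so the characteristic polynomial is λ² − (5)λ + (6) with roots 3 and 2.
Eigenvectors give P = [[−1, 3], [1, −2]] with P⁻¹ = [[2, 3], [1, 1]], and C = P·diag(3, 2)·P⁻¹.
Then C^9 = P·diag(19683, 512)·P⁻¹ = [[−19683, 1536], [19683, −1024]] · [[2, 3], [1, 1]] = [[−37830, −57513], [38342, 58025]].

58025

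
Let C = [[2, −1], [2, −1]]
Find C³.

[[2, −1], [2, −1]]

C² = [[2, −1], [2, −1]]
C³ = [[2, −1], [2, −1]]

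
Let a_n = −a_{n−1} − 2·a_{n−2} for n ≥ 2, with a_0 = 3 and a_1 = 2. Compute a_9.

−52

With companion matrix A = [[−1, −2], [1, 0]], [a_n, a_{n−1}]ᵀ = A·[a_{n−1}, a_{n−2}]ᵀ, so [a_9, a_8]ᵀ = A⁸·[a_1, a_0]ᵀ.
A⁸ = [[−17, −6], [3, −14]], giving [a_9, a_8]ᵀ = [[−52], [−36]].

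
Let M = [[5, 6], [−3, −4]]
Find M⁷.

tr M = 1 and det M = −2, so the characteristic polynomial is λ² − (1)λ + (−2) with roots −1 and 2.
Eigenvectors give P = [[−1, −2], [1, 1]] with P⁻¹ = [[1, 2], [−1, −1]], and M = P·diag(−1, 2)·P⁻¹.
Then M⁷ = P·diag(−1, 128)·P⁻¹ = [[1, −256], [−1, 128]] · [[1, 2], [−1, −1]] = [[257, 258], [−129, −130]].

[[257, 258], [−129, −130]]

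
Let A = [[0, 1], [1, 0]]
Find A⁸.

A² = I (check: tr A = 0 and det A = −1), so A⁸ = I since 8 is even.

[[1, 0], [0, 1]]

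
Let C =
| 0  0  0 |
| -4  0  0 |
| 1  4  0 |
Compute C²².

C is strictly triangular, hence nilpotent: C³ = 0, so C²² = 0.

[[0, 0, 0], [0, 0, 0], [0, 0, 0]]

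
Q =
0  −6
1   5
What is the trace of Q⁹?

20195

tr Q = 5 and det Q = 6, so the characteristic polynomial is λ² − (5)λ + (6) with roots 2 and 3.
Eigenvectors give P = [[−3, −2], [1, 1]] with P⁻¹ = [[−1, −2], [1, 3]], and Q = P·diag(2, 3)·P⁻¹.
Then Q⁹ = P·diag(512, 19683)·P⁻¹ = [[−1536, −39366], [512, 19683]] · [[−1, −2], [1, 3]] = [[−37830, −115026], [19171, 58025]].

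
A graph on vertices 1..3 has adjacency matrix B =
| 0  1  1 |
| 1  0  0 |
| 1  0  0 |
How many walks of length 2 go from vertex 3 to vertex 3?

1

The number of length-2 walks from vertex 3 to vertex 3 is entry (3,3) of B², where B is the adjacency matrix.
B² = [[2, 0, 0], [0, 1, 1], [0, 1, 1]]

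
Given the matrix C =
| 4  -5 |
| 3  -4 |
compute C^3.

C² = I (check: tr C = 0 and det C = -1), so C^3 = C since 3 is odd.

[[4, -5], [3, -4]]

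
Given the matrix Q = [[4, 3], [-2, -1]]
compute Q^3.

[[22, 21], [-14, -13]]

tr Q = 3 and det Q = 2, so the characteristic polynomial is λ² − (3)λ + (2) with roots 1 and 2.
Eigenvectors give P = [[-1, -3], [1, 2]] with P⁻¹ = [[2, 3], [-1, -1]], and Q = P·diag(1, 2)·P⁻¹.
Then Q^3 = P·diag(1, 8)·P⁻¹ = [[-1, -24], [1, 16]] · [[2, 3], [-1, -1]] = [[22, 21], [-14, -13]].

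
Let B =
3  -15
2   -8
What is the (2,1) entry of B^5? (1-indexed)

422

tr B = -5 and det B = 6, so the characteristic polynomial is λ² − (-5)λ + (6) with roots -3 and -2.
Eigenvectors give P = [[-5, 3], [-2, 1]] with P⁻¹ = [[1, -3], [2, -5]], and B = P·diag(-3, -2)·P⁻¹.
Then B^5 = P·diag(-243, -32)·P⁻¹ = [[1215, -96], [486, -32]] · [[1, -3], [2, -5]] = [[1023, -3165], [422, -1298]].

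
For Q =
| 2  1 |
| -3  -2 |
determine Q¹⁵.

Q² = I (check: tr Q = 0 and det Q = -1), so Q¹⁵ = Q since 15 is odd.

[[2, 1], [-3, -2]]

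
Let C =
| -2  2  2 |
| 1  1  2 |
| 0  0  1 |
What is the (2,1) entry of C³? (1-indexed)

C² = [[6, -2, 2], [-1, 3, 6], [0, 0, 1]]
C³ = [[-14, 10, 10], [5, 1, 10], [0, 0, 1]]

5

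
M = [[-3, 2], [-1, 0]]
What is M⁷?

tr M = -3 and det M = 2, so the characteristic polynomial is λ² − (-3)λ + (2) with roots -2 and -1.
Eigenvectors give P = [[2, -1], [1, -1]] with P⁻¹ = [[1, -1], [1, -2]], and M = P·diag(-2, -1)·P⁻¹.
Then M⁷ = P·diag(-128, -1)·P⁻¹ = [[-256, 1], [-128, 1]] · [[1, -1], [1, -2]] = [[-255, 254], [-127, 126]].

[[-255, 254], [-127, 126]]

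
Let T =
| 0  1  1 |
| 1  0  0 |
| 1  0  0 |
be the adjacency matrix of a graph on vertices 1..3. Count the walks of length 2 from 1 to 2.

The number of length-2 walks from vertex 1 to vertex 2 is entry (1,2) of T², where T is the adjacency matrix.
T² = [[2, 0, 0], [0, 1, 1], [0, 1, 1]]

0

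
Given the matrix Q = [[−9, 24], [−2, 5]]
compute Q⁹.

[[−78729, 236184], [−19682, 59045]]

tr Q = −4 and det Q = 3, so the characteristic polynomial is λ² − (−4)λ + (3) with roots −3 and −1.
Eigenvectors give P = [[4, 3], [1, 1]] with P⁻¹ = [[1, −3], [−1, 4]], and Q = P·diag(−3, −1)·P⁻¹.
Then Q⁹ = P·diag(−19683, −1)·P⁻¹ = [[−78732, −3], [−19683, −1]] · [[1, −3], [−1, 4]] = [[−78729, 236184], [−19682, 59045]].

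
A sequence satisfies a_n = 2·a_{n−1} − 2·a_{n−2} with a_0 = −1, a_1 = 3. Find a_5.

With companion matrix B = [[2, −2], [1, 0]], [a_n, a_{n−1}]ᵀ = B·[a_{n−1}, a_{n−2}]ᵀ, so [a_5, a_4]ᵀ = B⁴·[a_1, a_0]ᵀ.
B⁴ = [[−4, 0], [0, −4]], giving [a_5, a_4]ᵀ = [[−12], [4]].

−12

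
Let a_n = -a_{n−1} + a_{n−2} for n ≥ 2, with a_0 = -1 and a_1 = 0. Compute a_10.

With companion matrix C = [[-1, 1], [1, 0]], [a_n, a_{n−1}]ᵀ = C·[a_{n−1}, a_{n−2}]ᵀ, so [a_10, a_9]ᵀ = C⁹·[a_1, a_0]ᵀ.
C⁹ = [[-55, 34], [34, -21]], giving [a_10, a_9]ᵀ = [[-34], [21]].

-34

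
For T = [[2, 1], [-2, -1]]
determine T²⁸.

T² = T (a projection; rank 1, trace 1), so T²⁸ = T.

[[2, 1], [-2, -1]]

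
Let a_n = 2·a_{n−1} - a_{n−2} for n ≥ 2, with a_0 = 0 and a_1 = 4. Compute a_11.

With companion matrix A = [[2, -1], [1, 0]], [a_n, a_{n−1}]ᵀ = A·[a_{n−1}, a_{n−2}]ᵀ, so [a_11, a_10]ᵀ = A¹⁰·[a_1, a_0]ᵀ.
A¹⁰ = [[11, -10], [10, -9]], giving [a_11, a_10]ᵀ = [[44], [40]].

44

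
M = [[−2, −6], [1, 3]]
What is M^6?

[[−2, −6], [1, 3]]

M² = M (a projection; rank 1, trace 1), so M^6 = M.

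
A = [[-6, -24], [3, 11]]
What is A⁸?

[[-50184, -151320], [18915, 57001]]

tr A = 5 and det A = 6, so the characteristic polynomial is λ² − (5)λ + (6) with roots 2 and 3.
Eigenvectors give P = [[-3, -8], [1, 3]] with P⁻¹ = [[-3, -8], [1, 3]], and A = P·diag(2, 3)·P⁻¹.
Then A⁸ = P·diag(256, 6561)·P⁻¹ = [[-768, -52488], [256, 19683]] · [[-3, -8], [1, 3]] = [[-50184, -151320], [18915, 57001]].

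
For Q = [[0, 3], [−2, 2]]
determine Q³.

Q² = [[−6, 6], [−4, −2]]
Q³ = [[−12, −6], [4, −16]]

[[−12, −6], [4, −16]]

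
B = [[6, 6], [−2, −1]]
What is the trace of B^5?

tr B = 5 and det B = 6, so the characteristic polynomial is λ² − (5)λ + (6) with roots 3 and 2.
Eigenvectors give P = [[−2, −3], [1, 2]] with P⁻¹ = [[−2, −3], [1, 2]], and B = P·diag(3, 2)·P⁻¹.
Then B^5 = P·diag(243, 32)·P⁻¹ = [[−486, −96], [243, 64]] · [[−2, −3], [1, 2]] = [[876, 1266], [−422, −601]].

275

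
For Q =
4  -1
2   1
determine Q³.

[[46, -19], [38, -11]]

tr Q = 5 and det Q = 6, so the characteristic polynomial is λ² − (5)λ + (6) with roots 2 and 3.
Eigenvectors give P = [[-1, 1], [-2, 1]] with P⁻¹ = [[1, -1], [2, -1]], and Q = P·diag(2, 3)·P⁻¹.
Then Q³ = P·diag(8, 27)·P⁻¹ = [[-8, 27], [-16, 27]] · [[1, -1], [2, -1]] = [[46, -19], [38, -11]].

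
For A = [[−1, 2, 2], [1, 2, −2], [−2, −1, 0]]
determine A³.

[[13, 4, −2], [7, 28, −6], [−3, −8, 14]]

A² = [[−1, 0, −6], [5, 8, −2], [1, −6, −2]]
A³ = [[13, 4, −2], [7, 28, −6], [−3, −8, 14]]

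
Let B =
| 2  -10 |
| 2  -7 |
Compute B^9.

tr B = -5 and det B = 6, so the characteristic polynomial is λ² − (-5)λ + (6) with roots -3 and -2.
Eigenvectors give P = [[-2, -5], [-1, -2]] with P⁻¹ = [[2, -5], [-1, 2]], and B = P·diag(-3, -2)·P⁻¹.
Then B^9 = P·diag(-19683, -512)·P⁻¹ = [[39366, 2560], [19683, 1024]] · [[2, -5], [-1, 2]] = [[76172, -191710], [38342, -96367]].

[[76172, -191710], [38342, -96367]]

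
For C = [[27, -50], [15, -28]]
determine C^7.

[[11703, -23150], [6945, -13762]]

tr C = -1 and det C = -6, so the characteristic polynomial is λ² − (-1)λ + (-6) with roots -3 and 2.
Eigenvectors give P = [[-5, 2], [-3, 1]] with P⁻¹ = [[1, -2], [3, -5]], and C = P·diag(-3, 2)·P⁻¹.
Then C^7 = P·diag(-2187, 128)·P⁻¹ = [[10935, 256], [6561, 128]] · [[1, -2], [3, -5]] = [[11703, -23150], [6945, -13762]].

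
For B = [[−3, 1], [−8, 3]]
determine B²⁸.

B² = I (check: tr B = 0 and det B = −1), so B²⁸ = I since 28 is even.

[[1, 0], [0, 1]]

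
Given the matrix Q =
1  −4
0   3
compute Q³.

Q² = [[1, −16], [0, 9]]
Q³ = [[1, −52], [0, 27]]

[[1, −52], [0, 27]]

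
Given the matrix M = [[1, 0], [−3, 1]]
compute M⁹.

M = I + N where N = [[0, 0], [−3, 0]] is strictly lower-triangular, so N² = 0.
(I + N)⁹ = I + 9·N = [[1, 0], [−27, 1]].

[[1, 0], [−27, 1]]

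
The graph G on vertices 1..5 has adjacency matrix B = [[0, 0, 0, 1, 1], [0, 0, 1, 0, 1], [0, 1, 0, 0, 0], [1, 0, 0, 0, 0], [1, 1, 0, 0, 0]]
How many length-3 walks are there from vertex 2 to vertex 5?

The number of length-3 walks from vertex 2 to vertex 5 is entry (2,5) of B^3, where B is the adjacency matrix.
B^2 = [[2, 1, 0, 0, 0], [1, 2, 0, 0, 0], [0, 0, 1, 0, 1], [0, 0, 0, 1, 1], [0, 0, 1, 1, 2]]
B^3 = [[0, 0, 1, 2, 3], [0, 0, 2, 1, 3], [1, 2, 0, 0, 0], [2, 1, 0, 0, 0], [3, 3, 0, 0, 0]]

3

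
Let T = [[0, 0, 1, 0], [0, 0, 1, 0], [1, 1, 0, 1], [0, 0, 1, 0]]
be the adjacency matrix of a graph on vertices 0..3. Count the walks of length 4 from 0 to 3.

The number of length-4 walks from vertex 0 to vertex 3 is entry (0,3) of T⁴, where T is the adjacency matrix.
T² = [[1, 1, 0, 1], [1, 1, 0, 1], [0, 0, 3, 0], [1, 1, 0, 1]]
T³ = [[0, 0, 3, 0], [0, 0, 3, 0], [3, 3, 0, 3], [0, 0, 3, 0]]
T⁴ = [[3, 3, 0, 3], [3, 3, 0, 3], [0, 0, 9, 0], [3, 3, 0, 3]]

3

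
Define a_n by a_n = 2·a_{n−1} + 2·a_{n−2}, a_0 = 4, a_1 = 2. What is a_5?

216

With companion matrix T = [[2, 2], [1, 0]], [a_n, a_{n−1}]ᵀ = T·[a_{n−1}, a_{n−2}]ᵀ, so [a_5, a_4]ᵀ = T^4·[a_1, a_0]ᵀ.
T^4 = [[44, 32], [16, 12]], giving [a_5, a_4]ᵀ = [[216], [80]].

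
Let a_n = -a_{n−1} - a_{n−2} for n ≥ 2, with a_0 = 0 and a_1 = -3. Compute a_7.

-3

With companion matrix T = [[-1, -1], [1, 0]], [a_n, a_{n−1}]ᵀ = T·[a_{n−1}, a_{n−2}]ᵀ, so [a_7, a_6]ᵀ = T⁶·[a_1, a_0]ᵀ.
T⁶ = [[1, 0], [0, 1]], giving [a_7, a_6]ᵀ = [[-3], [0]].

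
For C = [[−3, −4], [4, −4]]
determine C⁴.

[[−735, −196], [196, −784]]

C² = [[−7, 28], [−28, 0]]
C³ = [[133, −84], [84, 112]]
C⁴ = [[−735, −196], [196, −784]]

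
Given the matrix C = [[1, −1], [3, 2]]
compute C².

[[−2, −3], [9, 1]]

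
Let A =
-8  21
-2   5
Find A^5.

[[-218, 651], [-62, 185]]

tr A = -3 and det A = 2, so the characteristic polynomial is λ² − (-3)λ + (2) with roots -2 and -1.
Eigenvectors give P = [[-7, -3], [-2, -1]] with P⁻¹ = [[-1, 3], [2, -7]], and A = P·diag(-2, -1)·P⁻¹.
Then A^5 = P·diag(-32, -1)·P⁻¹ = [[224, 3], [64, 1]] · [[-1, 3], [2, -7]] = [[-218, 651], [-62, 185]].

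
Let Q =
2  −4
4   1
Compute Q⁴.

Q² = [[−12, −12], [12, −15]]
Q³ = [[−72, 36], [−36, −63]]
Q⁴ = [[0, 324], [−324, 81]]

[[0, 324], [−324, 81]]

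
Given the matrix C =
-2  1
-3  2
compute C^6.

[[1, 0], [0, 1]]

C² = I (check: tr C = 0 and det C = -1), so C^6 = I since 6 is even.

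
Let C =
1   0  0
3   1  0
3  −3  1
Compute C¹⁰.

[[1, 0, 0], [30, 1, 0], [−375, −30, 1]]

C = I + N where N = [[0, 0, 0], [3, 0, 0], [3, −3, 0]] is strictly lower-triangular, so N³ = 0.
(I + N)¹⁰ = I + 10·N + 45·N² = [[1, 0, 0], [30, 1, 0], [−375, −30, 1]].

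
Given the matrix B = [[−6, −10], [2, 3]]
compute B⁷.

tr B = −3 and det B = 2, so the characteristic polynomial is λ² − (−3)λ + (2) with roots −2 and −1.
Eigenvectors give P = [[−5, 2], [2, −1]] with P⁻¹ = [[−1, −2], [−2, −5]], and B = P·diag(−2, −1)·P⁻¹.
Then B⁷ = P·diag(−128, −1)·P⁻¹ = [[640, −2], [−256, 1]] · [[−1, −2], [−2, −5]] = [[−636, −1270], [254, 507]].

[[−636, −1270], [254, 507]]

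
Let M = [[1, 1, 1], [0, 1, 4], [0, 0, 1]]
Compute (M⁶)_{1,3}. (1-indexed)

M = I + N where N = [[0, 1, 1], [0, 0, 4], [0, 0, 0]] is strictly upper-triangular, so N³ = 0.
(I + N)⁶ = I + 6·N + 15·N² = [[1, 6, 66], [0, 1, 24], [0, 0, 1]].

66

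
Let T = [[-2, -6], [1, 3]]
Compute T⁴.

T² = T (a projection; rank 1, trace 1), so T⁴ = T.

[[-2, -6], [1, 3]]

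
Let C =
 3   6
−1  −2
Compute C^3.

C² = C (a projection; rank 1, trace 1), so C^3 = C.

[[3, 6], [−1, −2]]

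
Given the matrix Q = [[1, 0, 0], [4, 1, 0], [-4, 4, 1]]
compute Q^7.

Q = I + N where N = [[0, 0, 0], [4, 0, 0], [-4, 4, 0]] is strictly lower-triangular, so N^3 = 0.
(I + N)^7 = I + 7·N + 21·N^2 = [[1, 0, 0], [28, 1, 0], [308, 28, 1]].

[[1, 0, 0], [28, 1, 0], [308, 28, 1]]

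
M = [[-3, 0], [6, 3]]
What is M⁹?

[[-19683, 0], [39366, 19683]]

tr M = 0 and det M = -9, so the characteristic polynomial is λ² − (0)λ + (-9) with roots -3 and 3.
Eigenvectors give P = [[1, 0], [-1, 1]] with P⁻¹ = [[1, 0], [1, 1]], and M = P·diag(-3, 3)·P⁻¹.
Then M⁹ = P·diag(-19683, 19683)·P⁻¹ = [[-19683, 0], [19683, 19683]] · [[1, 0], [1, 1]] = [[-19683, 0], [39366, 19683]].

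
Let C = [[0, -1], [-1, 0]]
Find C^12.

C² = I (check: tr C = 0 and det C = -1), so C^12 = I since 12 is even.

[[1, 0], [0, 1]]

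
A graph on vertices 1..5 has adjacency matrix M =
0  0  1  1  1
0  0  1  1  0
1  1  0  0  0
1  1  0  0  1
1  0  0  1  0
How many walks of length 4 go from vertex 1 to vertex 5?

The number of length-4 walks from vertex 1 to vertex 5 is entry (1,5) of M^4, where M is the adjacency matrix.
M^2 = [[3, 2, 0, 1, 1], [2, 2, 0, 0, 1], [0, 0, 2, 2, 1], [1, 0, 2, 3, 1], [1, 1, 1, 1, 2]]
M^3 = [[2, 1, 5, 6, 4], [1, 0, 4, 5, 2], [5, 4, 0, 1, 2], [6, 5, 1, 2, 4], [4, 2, 2, 4, 2]]
M^4 = [[15, 11, 3, 7, 8], [11, 9, 1, 3, 6], [3, 1, 9, 11, 6], [7, 3, 11, 15, 8], [8, 6, 6, 8, 8]]

8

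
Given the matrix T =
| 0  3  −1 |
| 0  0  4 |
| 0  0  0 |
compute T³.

[[0, 0, 0], [0, 0, 0], [0, 0, 0]]

T is strictly triangular, hence nilpotent: T³ = 0, so T³ = 0.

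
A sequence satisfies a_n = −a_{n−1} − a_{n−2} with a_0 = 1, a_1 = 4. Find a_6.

1

With companion matrix Q = [[−1, −1], [1, 0]], [a_n, a_{n−1}]ᵀ = Q·[a_{n−1}, a_{n−2}]ᵀ, so [a_6, a_5]ᵀ = Q^5·[a_1, a_0]ᵀ.
Q^5 = [[0, 1], [−1, −1]], giving [a_6, a_5]ᵀ = [[1], [−5]].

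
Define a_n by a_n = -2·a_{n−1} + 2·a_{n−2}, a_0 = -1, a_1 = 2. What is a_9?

With companion matrix T = [[-2, 2], [1, 0]], [a_n, a_{n−1}]ᵀ = T·[a_{n−1}, a_{n−2}]ᵀ, so [a_9, a_8]ᵀ = T⁸·[a_1, a_0]ᵀ.
T⁸ = [[2448, -1792], [-896, 656]], giving [a_9, a_8]ᵀ = [[6688], [-2448]].

6688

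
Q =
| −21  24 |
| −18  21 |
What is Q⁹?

tr Q = 0 and det Q = −9, so the characteristic polynomial is λ² − (0)λ + (−9) with roots −3 and 3.
Eigenvectors give P = [[−4, −1], [−3, −1]] with P⁻¹ = [[−1, 1], [3, −4]], and Q = P·diag(−3, 3)·P⁻¹.
Then Q⁹ = P·diag(−19683, 19683)·P⁻¹ = [[78732, −19683], [59049, −19683]] · [[−1, 1], [3, −4]] = [[−137781, 157464], [−118098, 137781]].

[[−137781, 157464], [−118098, 137781]]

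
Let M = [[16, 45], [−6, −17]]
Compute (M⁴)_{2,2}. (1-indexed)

tr M = −1 and det M = −2, so the characteristic polynomial is λ² − (−1)λ + (−2) with roots 1 and −2.
Eigenvectors give P = [[3, −5], [−1, 2]] with P⁻¹ = [[2, 5], [1, 3]], and M = P·diag(1, −2)·P⁻¹.
Then M⁴ = P·diag(1, 16)·P⁻¹ = [[3, −80], [−1, 32]] · [[2, 5], [1, 3]] = [[−74, −225], [30, 91]].

91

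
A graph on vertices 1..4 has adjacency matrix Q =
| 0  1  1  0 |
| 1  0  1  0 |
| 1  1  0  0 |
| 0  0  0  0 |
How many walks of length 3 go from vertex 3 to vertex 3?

2

The number of length-3 walks from vertex 3 to vertex 3 is entry (3,3) of Q³, where Q is the adjacency matrix.
Q² = [[2, 1, 1, 0], [1, 2, 1, 0], [1, 1, 2, 0], [0, 0, 0, 0]]
Q³ = [[2, 3, 3, 0], [3, 2, 3, 0], [3, 3, 2, 0], [0, 0, 0, 0]]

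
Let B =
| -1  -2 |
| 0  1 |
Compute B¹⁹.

B² = I (check: tr B = 0 and det B = -1), so B¹⁹ = B since 19 is odd.

[[-1, -2], [0, 1]]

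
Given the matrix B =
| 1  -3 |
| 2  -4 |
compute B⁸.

[[-509, 765], [-510, 766]]

tr B = -3 and det B = 2, so the characteristic polynomial is λ² − (-3)λ + (2) with roots -2 and -1.
Eigenvectors give P = [[1, 3], [1, 2]] with P⁻¹ = [[-2, 3], [1, -1]], and B = P·diag(-2, -1)·P⁻¹.
Then B⁸ = P·diag(256, 1)·P⁻¹ = [[256, 3], [256, 2]] · [[-2, 3], [1, -1]] = [[-509, 765], [-510, 766]].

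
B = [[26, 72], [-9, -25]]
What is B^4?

tr B = 1 and det B = -2, so the characteristic polynomial is λ² − (1)λ + (-2) with roots -1 and 2.
Eigenvectors give P = [[8, 3], [-3, -1]] with P⁻¹ = [[-1, -3], [3, 8]], and B = P·diag(-1, 2)·P⁻¹.
Then B^4 = P·diag(1, 16)·P⁻¹ = [[8, 48], [-3, -16]] · [[-1, -3], [3, 8]] = [[136, 360], [-45, -119]].

[[136, 360], [-45, -119]]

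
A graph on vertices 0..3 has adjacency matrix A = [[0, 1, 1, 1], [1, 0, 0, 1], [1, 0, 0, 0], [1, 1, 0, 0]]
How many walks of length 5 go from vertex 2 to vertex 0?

The number of length-5 walks from vertex 2 to vertex 0 is entry (2,0) of A⁵, where A is the adjacency matrix.
A² = [[3, 1, 0, 1], [1, 2, 1, 1], [0, 1, 1, 1], [1, 1, 1, 2]]
A³ = [[2, 4, 3, 4], [4, 2, 1, 3], [3, 1, 0, 1], [4, 3, 1, 2]]
A⁴ = [[11, 6, 2, 6], [6, 7, 4, 6], [2, 4, 3, 4], [6, 6, 4, 7]]
A⁵ = [[14, 17, 11, 17], [17, 12, 6, 13], [11, 6, 2, 6], [17, 13, 6, 12]]

11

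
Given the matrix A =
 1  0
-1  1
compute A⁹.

[[1, 0], [-9, 1]]

A = I + N where N = [[0, 0], [-1, 0]] is strictly lower-triangular, so N² = 0.
(I + N)⁹ = I + 9·N = [[1, 0], [-9, 1]].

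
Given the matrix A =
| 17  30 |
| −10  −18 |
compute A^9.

[[61097, 121170], [−40390, −80268]]

tr A = −1 and det A = −6, so the characteristic polynomial is λ² − (−1)λ + (−6) with roots 2 and −3.
Eigenvectors give P = [[−2, −3], [1, 2]] with P⁻¹ = [[−2, −3], [1, 2]], and A = P·diag(2, −3)·P⁻¹.
Then A^9 = P·diag(512, −19683)·P⁻¹ = [[−1024, 59049], [512, −39366]] · [[−2, −3], [1, 2]] = [[61097, 121170], [−40390, −80268]].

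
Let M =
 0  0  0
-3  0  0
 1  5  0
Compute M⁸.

[[0, 0, 0], [0, 0, 0], [0, 0, 0]]

M is strictly triangular, hence nilpotent: M³ = 0, so M⁸ = 0.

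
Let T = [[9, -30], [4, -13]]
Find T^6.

tr T = -4 and det T = 3, so the characteristic polynomial is λ² − (-4)λ + (3) with roots -1 and -3.
Eigenvectors give P = [[-3, -5], [-1, -2]] with P⁻¹ = [[-2, 5], [1, -3]], and T = P·diag(-1, -3)·P⁻¹.
Then T^6 = P·diag(1, 729)·P⁻¹ = [[-3, -3645], [-1, -1458]] · [[-2, 5], [1, -3]] = [[-3639, 10920], [-1456, 4369]].

[[-3639, 10920], [-1456, 4369]]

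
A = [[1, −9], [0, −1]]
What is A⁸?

[[1, 0], [0, 1]]

A² = I (check: tr A = 0 and det A = −1), so A⁸ = I since 8 is even.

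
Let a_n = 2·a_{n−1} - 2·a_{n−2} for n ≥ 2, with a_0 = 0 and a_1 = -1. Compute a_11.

With companion matrix T = [[2, -2], [1, 0]], [a_n, a_{n−1}]ᵀ = T·[a_{n−1}, a_{n−2}]ᵀ, so [a_11, a_10]ᵀ = T¹⁰·[a_1, a_0]ᵀ.
T¹⁰ = [[32, -64], [32, -32]], giving [a_11, a_10]ᵀ = [[-32], [-32]].

-32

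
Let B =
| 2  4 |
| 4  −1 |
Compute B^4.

[[416, 148], [148, 305]]

B^2 = [[20, 4], [4, 17]]
B^3 = [[56, 76], [76, −1]]
B^4 = [[416, 148], [148, 305]]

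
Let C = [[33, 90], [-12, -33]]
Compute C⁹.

[[216513, 590490], [-78732, -216513]]

tr C = 0 and det C = -9, so the characteristic polynomial is λ² − (0)λ + (-9) with roots 3 and -3.
Eigenvectors give P = [[-3, 5], [1, -2]] with P⁻¹ = [[-2, -5], [-1, -3]], and C = P·diag(3, -3)·P⁻¹.
Then C⁹ = P·diag(19683, -19683)·P⁻¹ = [[-59049, -98415], [19683, 39366]] · [[-2, -5], [-1, -3]] = [[216513, 590490], [-78732, -216513]].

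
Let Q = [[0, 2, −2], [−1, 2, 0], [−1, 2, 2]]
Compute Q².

[[0, 0, −4], [−2, 2, 2], [−4, 6, 6]]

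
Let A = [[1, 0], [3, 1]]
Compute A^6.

A = I + N where N = [[0, 0], [3, 0]] is strictly lower-triangular, so N^2 = 0.
(I + N)^6 = I + 6·N = [[1, 0], [18, 1]].

[[1, 0], [18, 1]]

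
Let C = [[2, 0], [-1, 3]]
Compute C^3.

[[8, 0], [-19, 27]]

tr C = 5 and det C = 6, so the characteristic polynomial is λ² − (5)λ + (6) with roots 2 and 3.
Eigenvectors give P = [[-1, 0], [-1, 1]] with P⁻¹ = [[-1, 0], [-1, 1]], and C = P·diag(2, 3)·P⁻¹.
Then C^3 = P·diag(8, 27)·P⁻¹ = [[-8, 0], [-8, 27]] · [[-1, 0], [-1, 1]] = [[8, 0], [-19, 27]].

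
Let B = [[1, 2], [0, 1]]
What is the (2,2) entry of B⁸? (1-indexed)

B = I + N where N = [[0, 2], [0, 0]] is strictly upper-triangular, so N² = 0.
(I + N)⁸ = I + 8·N = [[1, 16], [0, 1]].

1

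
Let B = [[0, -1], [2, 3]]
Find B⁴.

tr B = 3 and det B = 2, so the characteristic polynomial is λ² − (3)λ + (2) with roots 2 and 1.
Eigenvectors give P = [[-1, -1], [2, 1]] with P⁻¹ = [[1, 1], [-2, -1]], and B = P·diag(2, 1)·P⁻¹.
Then B⁴ = P·diag(16, 1)·P⁻¹ = [[-16, -1], [32, 1]] · [[1, 1], [-2, -1]] = [[-14, -15], [30, 31]].

[[-14, -15], [30, 31]]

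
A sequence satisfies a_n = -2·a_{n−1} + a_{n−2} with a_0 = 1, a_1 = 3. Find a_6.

-181

With companion matrix T = [[-2, 1], [1, 0]], [a_n, a_{n−1}]ᵀ = T·[a_{n−1}, a_{n−2}]ᵀ, so [a_6, a_5]ᵀ = T⁵·[a_1, a_0]ᵀ.
T⁵ = [[-70, 29], [29, -12]], giving [a_6, a_5]ᵀ = [[-181], [75]].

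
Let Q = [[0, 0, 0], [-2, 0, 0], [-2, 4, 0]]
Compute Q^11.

Q is strictly triangular, hence nilpotent: Q^3 = 0, so Q^11 = 0.

[[0, 0, 0], [0, 0, 0], [0, 0, 0]]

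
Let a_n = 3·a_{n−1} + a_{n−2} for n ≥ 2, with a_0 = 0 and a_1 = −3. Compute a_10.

With companion matrix A = [[3, 1], [1, 0]], [a_n, a_{n−1}]ᵀ = A·[a_{n−1}, a_{n−2}]ᵀ, so [a_10, a_9]ᵀ = A⁹·[a_1, a_0]ᵀ.
A⁹ = [[42837, 12970], [12970, 3927]], giving [a_10, a_9]ᵀ = [[−128511], [−38910]].

−128511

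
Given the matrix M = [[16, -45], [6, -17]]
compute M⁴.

[[-74, 225], [-30, 91]]

tr M = -1 and det M = -2, so the characteristic polynomial is λ² − (-1)λ + (-2) with roots -2 and 1.
Eigenvectors give P = [[-5, -3], [-2, -1]] with P⁻¹ = [[1, -3], [-2, 5]], and M = P·diag(-2, 1)·P⁻¹.
Then M⁴ = P·diag(16, 1)·P⁻¹ = [[-80, -3], [-32, -1]] · [[1, -3], [-2, 5]] = [[-74, 225], [-30, 91]].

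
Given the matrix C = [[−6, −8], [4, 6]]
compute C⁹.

[[−1536, −2048], [1024, 1536]]

tr C = 0 and det C = −4, so the characteristic polynomial is λ² − (0)λ + (−4) with roots −2 and 2.
Eigenvectors give P = [[−2, −1], [1, 1]] with P⁻¹ = [[−1, −1], [1, 2]], and C = P·diag(−2, 2)·P⁻¹.
Then C⁹ = P·diag(−512, 512)·P⁻¹ = [[1024, −512], [−512, 512]] · [[−1, −1], [1, 2]] = [[−1536, −2048], [1024, 1536]].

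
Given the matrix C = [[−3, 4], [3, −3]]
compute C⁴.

C² = [[21, −24], [−18, 21]]
C³ = [[−135, 156], [117, −135]]
C⁴ = [[873, −1008], [−756, 873]]

[[873, −1008], [−756, 873]]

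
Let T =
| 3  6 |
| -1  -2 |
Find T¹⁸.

T² = T (a projection; rank 1, trace 1), so T¹⁸ = T.

[[3, 6], [-1, -2]]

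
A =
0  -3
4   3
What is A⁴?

A² = [[-12, -9], [12, -3]]
A³ = [[-36, 9], [-12, -45]]
A⁴ = [[36, 135], [-180, -99]]

[[36, 135], [-180, -99]]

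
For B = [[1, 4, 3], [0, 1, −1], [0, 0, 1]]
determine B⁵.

[[1, 20, −25], [0, 1, −5], [0, 0, 1]]

B = I + N where N = [[0, 4, 3], [0, 0, −1], [0, 0, 0]] is strictly upper-triangular, so N³ = 0.
(I + N)⁵ = I + 5·N + 10·N² = [[1, 20, −25], [0, 1, −5], [0, 0, 1]].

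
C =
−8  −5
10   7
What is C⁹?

tr C = −1 and det C = −6, so the characteristic polynomial is λ² − (−1)λ + (−6) with roots −3 and 2.
Eigenvectors give P = [[1, −1], [−1, 2]] with P⁻¹ = [[2, 1], [1, 1]], and C = P·diag(−3, 2)·P⁻¹.
Then C⁹ = P·diag(−19683, 512)·P⁻¹ = [[−19683, −512], [19683, 1024]] · [[2, 1], [1, 1]] = [[−39878, −20195], [40390, 20707]].

[[−39878, −20195], [40390, 20707]]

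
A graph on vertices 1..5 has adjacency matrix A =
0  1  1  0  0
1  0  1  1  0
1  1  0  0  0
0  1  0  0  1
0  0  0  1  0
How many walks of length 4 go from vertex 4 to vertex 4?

6

The number of length-4 walks from vertex 4 to vertex 4 is entry (4,4) of A⁴, where A is the adjacency matrix.
A² = [[2, 1, 1, 1, 0], [1, 3, 1, 0, 1], [1, 1, 2, 1, 0], [1, 0, 1, 2, 0], [0, 1, 0, 0, 1]]
A³ = [[2, 4, 3, 1, 1], [4, 2, 4, 4, 0], [3, 4, 2, 1, 1], [1, 4, 1, 0, 2], [1, 0, 1, 2, 0]]
A⁴ = [[7, 6, 6, 5, 1], [6, 12, 6, 2, 4], [6, 6, 7, 5, 1], [5, 2, 5, 6, 0], [1, 4, 1, 0, 2]]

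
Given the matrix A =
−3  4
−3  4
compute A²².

[[−3, 4], [−3, 4]]

A² = A (a projection; rank 1, trace 1), so A²² = A.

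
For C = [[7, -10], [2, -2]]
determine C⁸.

[[31781, -63050], [12610, -24964]]

tr C = 5 and det C = 6, so the characteristic polynomial is λ² − (5)λ + (6) with roots 2 and 3.
Eigenvectors give P = [[2, -5], [1, -2]] with P⁻¹ = [[-2, 5], [-1, 2]], and C = P·diag(2, 3)·P⁻¹.
Then C⁸ = P·diag(256, 6561)·P⁻¹ = [[512, -32805], [256, -13122]] · [[-2, 5], [-1, 2]] = [[31781, -63050], [12610, -24964]].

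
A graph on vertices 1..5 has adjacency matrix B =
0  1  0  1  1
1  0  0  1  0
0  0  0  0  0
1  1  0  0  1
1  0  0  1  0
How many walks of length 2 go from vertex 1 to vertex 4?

The number of length-2 walks from vertex 1 to vertex 4 is entry (1,4) of B², where B is the adjacency matrix.
B² = [[3, 1, 0, 2, 1], [1, 2, 0, 1, 2], [0, 0, 0, 0, 0], [2, 1, 0, 3, 1], [1, 2, 0, 1, 2]]

2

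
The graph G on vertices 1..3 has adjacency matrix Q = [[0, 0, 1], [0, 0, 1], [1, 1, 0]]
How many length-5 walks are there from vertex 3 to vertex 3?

The number of length-5 walks from vertex 3 to vertex 3 is entry (3,3) of Q⁵, where Q is the adjacency matrix.
Q² = [[1, 1, 0], [1, 1, 0], [0, 0, 2]]
Q³ = [[0, 0, 2], [0, 0, 2], [2, 2, 0]]
Q⁴ = [[2, 2, 0], [2, 2, 0], [0, 0, 4]]
Q⁵ = [[0, 0, 4], [0, 0, 4], [4, 4, 0]]

0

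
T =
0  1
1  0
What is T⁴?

T² = I (check: tr T = 0 and det T = -1), so T⁴ = I since 4 is even.

[[1, 0], [0, 1]]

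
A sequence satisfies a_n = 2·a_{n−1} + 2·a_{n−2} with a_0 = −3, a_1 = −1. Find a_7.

−1048

With companion matrix M = [[2, 2], [1, 0]], [a_n, a_{n−1}]ᵀ = M·[a_{n−1}, a_{n−2}]ᵀ, so [a_7, a_6]ᵀ = M⁶·[a_1, a_0]ᵀ.
M⁶ = [[328, 240], [120, 88]], giving [a_7, a_6]ᵀ = [[−1048], [−384]].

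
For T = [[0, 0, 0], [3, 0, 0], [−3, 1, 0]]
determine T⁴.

[[0, 0, 0], [0, 0, 0], [0, 0, 0]]

T is strictly triangular, hence nilpotent: T³ = 0, so T⁴ = 0.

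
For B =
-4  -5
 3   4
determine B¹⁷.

B² = I (check: tr B = 0 and det B = -1), so B¹⁷ = B since 17 is odd.

[[-4, -5], [3, 4]]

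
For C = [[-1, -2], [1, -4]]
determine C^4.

C^2 = [[-1, 10], [-5, 14]]
C^3 = [[11, -38], [19, -46]]
C^4 = [[-49, 130], [-65, 146]]

[[-49, 130], [-65, 146]]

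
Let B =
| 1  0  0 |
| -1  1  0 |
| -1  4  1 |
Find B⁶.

B = I + N where N = [[0, 0, 0], [-1, 0, 0], [-1, 4, 0]] is strictly lower-triangular, so N³ = 0.
(I + N)⁶ = I + 6·N + 15·N² = [[1, 0, 0], [-6, 1, 0], [-66, 24, 1]].

[[1, 0, 0], [-6, 1, 0], [-66, 24, 1]]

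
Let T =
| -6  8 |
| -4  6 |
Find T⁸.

[[256, 0], [0, 256]]

tr T = 0 and det T = -4, so the characteristic polynomial is λ² − (0)λ + (-4) with roots -2 and 2.
Eigenvectors give P = [[-2, -1], [-1, -1]] with P⁻¹ = [[-1, 1], [1, -2]], and T = P·diag(-2, 2)·P⁻¹.
Then T⁸ = P·diag(256, 256)·P⁻¹ = [[-512, -256], [-256, -256]] · [[-1, 1], [1, -2]] = [[256, 0], [0, 256]].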